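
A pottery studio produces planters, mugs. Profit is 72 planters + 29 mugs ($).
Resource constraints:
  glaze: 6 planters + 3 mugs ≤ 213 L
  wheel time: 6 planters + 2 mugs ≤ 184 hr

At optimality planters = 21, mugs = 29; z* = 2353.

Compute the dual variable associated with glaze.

5

At the optimum: glaze uses 213 of 213 (binding); wheel time uses 184 of 184 (binding).
The binding rows give the dual system: 6·y_glaze + 6·y_wheel time = 72 and 3·y_glaze + 2·y_wheel time = 29.
This yields shadow prices y_glaze = 5, y_wheel time = 7.
Shadow price of glaze = 5.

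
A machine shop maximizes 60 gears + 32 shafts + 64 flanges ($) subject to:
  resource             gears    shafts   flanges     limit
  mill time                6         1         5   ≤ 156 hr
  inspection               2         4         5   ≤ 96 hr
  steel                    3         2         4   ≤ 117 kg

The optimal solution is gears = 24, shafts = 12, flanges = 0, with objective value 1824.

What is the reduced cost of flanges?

-6

Binding: mill time and inspection. Non-binding: steel (21 unused).
Slack constraints have shadow price 0 (complementary slackness).
Dual feasibility on the basic columns requires 6·y_mill time + 2·y_inspection = 60, 1·y_mill time + 4·y_inspection = 32.
→ y_mill time = 8 and y_inspection = 6.
Reduced cost of flanges: c₃ − yᵀa₃ = 64 − (8·5 + 6·5) = 64 − 70 = -6.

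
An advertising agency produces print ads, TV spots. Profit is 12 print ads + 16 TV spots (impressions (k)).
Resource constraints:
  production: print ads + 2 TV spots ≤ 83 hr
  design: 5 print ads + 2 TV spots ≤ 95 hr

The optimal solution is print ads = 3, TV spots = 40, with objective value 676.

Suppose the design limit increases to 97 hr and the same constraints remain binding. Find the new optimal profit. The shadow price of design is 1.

Δb = 2, so new z* = 676 + (1)·(2) = 676 + 2 = 678.

678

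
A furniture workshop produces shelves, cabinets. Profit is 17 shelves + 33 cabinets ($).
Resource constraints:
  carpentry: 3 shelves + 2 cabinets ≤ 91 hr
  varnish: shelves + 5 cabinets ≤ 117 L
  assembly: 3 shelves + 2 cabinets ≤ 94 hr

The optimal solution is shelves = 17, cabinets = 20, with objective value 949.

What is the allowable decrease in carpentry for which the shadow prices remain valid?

Binding constraints: carpentry, varnish. The basis is B = [[3,2],[1,5]] with det 13.
Per unit decrease in carpentry, x* moves by d = (-0.3846, 0.0769).
The basis stays optimal until shelves reaches 0; allowable decrease = 44.2 hr.

44.2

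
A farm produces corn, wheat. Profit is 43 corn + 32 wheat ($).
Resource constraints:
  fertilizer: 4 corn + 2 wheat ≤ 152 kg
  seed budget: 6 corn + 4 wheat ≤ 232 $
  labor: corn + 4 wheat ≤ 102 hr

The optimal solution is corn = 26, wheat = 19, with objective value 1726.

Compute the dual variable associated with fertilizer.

Check each constraint at x*: fertilizer 142/152 (slack 10); seed budget 232/232 (tight); labor 102/102 (tight).
Slack constraints have shadow price 0 (complementary slackness).
Dual feasibility on the basic columns requires 6·y_seed budget + 1·y_labor = 43, 4·y_seed budget + 4·y_labor = 32.
→ y_seed budget = 7 and y_labor = 1.
Shadow price of fertilizer = 0.

0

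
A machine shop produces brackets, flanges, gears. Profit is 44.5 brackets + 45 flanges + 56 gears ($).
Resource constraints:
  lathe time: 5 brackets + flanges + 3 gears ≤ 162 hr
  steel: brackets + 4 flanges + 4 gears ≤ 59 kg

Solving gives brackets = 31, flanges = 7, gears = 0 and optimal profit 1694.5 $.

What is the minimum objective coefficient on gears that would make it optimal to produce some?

59

Both lathe time and steel are binding at x*.
From A_Bᵀ y = c: 5·y_lathe time + 1·y_steel = 44.5; 1·y_lathe time + 4·y_steel = 45.
→ y_lathe time = 7 and y_steel = 9.5.
gears enters the basis when its profit ≥ yᵀa₃ = 7·3 + 9.5·4 = 59.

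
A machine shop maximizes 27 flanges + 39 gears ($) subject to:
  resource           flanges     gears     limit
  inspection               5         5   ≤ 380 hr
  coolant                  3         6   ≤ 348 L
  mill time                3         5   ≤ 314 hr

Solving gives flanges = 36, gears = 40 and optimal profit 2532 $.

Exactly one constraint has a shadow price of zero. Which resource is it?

mill time

inspection: 380/380 (binding)
coolant: 348/348 (binding)
mill time: 308/314 (slack 6)
By complementary slackness, a constraint with positive slack has shadow price 0 → mill time.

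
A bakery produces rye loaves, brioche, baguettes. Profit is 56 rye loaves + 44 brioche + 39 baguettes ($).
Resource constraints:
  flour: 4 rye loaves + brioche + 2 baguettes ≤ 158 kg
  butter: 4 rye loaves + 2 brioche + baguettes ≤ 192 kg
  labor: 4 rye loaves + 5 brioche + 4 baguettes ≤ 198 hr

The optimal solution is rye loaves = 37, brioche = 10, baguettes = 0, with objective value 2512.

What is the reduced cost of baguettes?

Binding: flour and labor. Non-binding: butter (24 unused).
Since butter is not tight, its dual is 0.
The binding rows give the dual system: 4·y_flour + 4·y_labor = 56 and 1·y_flour + 5·y_labor = 44.
This yields shadow prices y_flour = 6.5, y_labor = 7.5.
Reduced cost of baguettes: c₃ − yᵀa₃ = 39 − (6.5·2 + 7.5·4) = 39 − 43 = -4.

-4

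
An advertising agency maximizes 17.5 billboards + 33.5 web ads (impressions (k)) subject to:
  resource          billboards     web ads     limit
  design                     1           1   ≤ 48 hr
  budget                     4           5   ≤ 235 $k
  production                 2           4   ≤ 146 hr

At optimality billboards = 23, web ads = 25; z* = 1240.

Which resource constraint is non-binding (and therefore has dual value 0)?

design: 48/48 (binding)
budget: 217/235 (slack 18)
production: 146/146 (binding)
By complementary slackness, a constraint with positive slack has shadow price 0 → budget.

budget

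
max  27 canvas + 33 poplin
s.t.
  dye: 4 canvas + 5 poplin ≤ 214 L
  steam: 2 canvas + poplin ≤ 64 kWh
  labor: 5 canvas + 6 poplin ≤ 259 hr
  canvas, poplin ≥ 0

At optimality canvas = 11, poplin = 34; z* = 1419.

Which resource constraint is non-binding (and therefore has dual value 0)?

steam

dye: 214/214 (binding)
steam: 56/64 (slack 8)
labor: 259/259 (binding)
By complementary slackness, a constraint with positive slack has shadow price 0 → steam.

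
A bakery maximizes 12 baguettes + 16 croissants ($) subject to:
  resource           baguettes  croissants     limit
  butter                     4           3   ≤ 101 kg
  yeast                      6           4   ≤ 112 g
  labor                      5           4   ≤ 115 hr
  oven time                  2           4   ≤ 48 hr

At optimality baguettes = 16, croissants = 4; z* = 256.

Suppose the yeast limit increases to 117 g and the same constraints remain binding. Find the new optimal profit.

261

At the optimum: butter uses 76 of 101 (slack = 25); yeast uses 112 of 112 (binding); labor uses 96 of 115 (slack = 19); oven time uses 48 of 48 (binding).
Slack constraints have shadow price 0 (complementary slackness).
The binding rows give the dual system: 6·y_yeast + 2·y_oven time = 12 and 4·y_yeast + 4·y_oven time = 16.
Solving: y_yeast = 1, y_oven time = 3.
Δz = y_yeast·Δb = 1 × (5) = 5, so new z* = 256 + 5 = 261.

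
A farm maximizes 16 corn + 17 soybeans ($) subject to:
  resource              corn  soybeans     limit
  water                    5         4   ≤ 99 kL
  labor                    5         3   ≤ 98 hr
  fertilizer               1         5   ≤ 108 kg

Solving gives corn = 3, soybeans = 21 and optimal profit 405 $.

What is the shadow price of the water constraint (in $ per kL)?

Check each constraint at x*: water 99/99 (tight); labor 78/98 (slack 20); fertilizer 108/108 (tight).
By complementary slackness, y = 0 for the non-binding constraint.
Dual feasibility on the basic columns requires 5·y_water + 1·y_fertilizer = 16, 4·y_water + 5·y_fertilizer = 17.
→ y_water = 3 and y_fertilizer = 1.
Shadow price of water = 3.

3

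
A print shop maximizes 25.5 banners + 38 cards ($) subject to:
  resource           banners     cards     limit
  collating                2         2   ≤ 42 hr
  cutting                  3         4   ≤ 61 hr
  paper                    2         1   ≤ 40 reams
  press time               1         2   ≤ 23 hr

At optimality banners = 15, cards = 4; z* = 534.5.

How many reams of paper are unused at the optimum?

paper used = 2·15 + 1·4 = 34; slack = 40 − 34 = 6.

6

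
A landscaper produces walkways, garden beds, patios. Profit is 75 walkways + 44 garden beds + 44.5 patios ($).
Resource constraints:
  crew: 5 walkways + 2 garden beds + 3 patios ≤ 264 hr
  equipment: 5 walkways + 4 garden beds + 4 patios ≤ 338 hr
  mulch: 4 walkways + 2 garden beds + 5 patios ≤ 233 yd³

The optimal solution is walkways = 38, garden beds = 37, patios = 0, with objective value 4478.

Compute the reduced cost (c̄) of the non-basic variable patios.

Check each constraint at x*: crew 264/264 (tight); equipment 338/338 (tight); mulch 226/233 (slack 7).
By complementary slackness, y = 0 for the non-binding constraint.
Dual feasibility on the basic columns requires 5·y_crew + 5·y_equipment = 75, 2·y_crew + 4·y_equipment = 44.
→ y_crew = 8 and y_equipment = 7.
Reduced cost of patios: c₃ − yᵀa₃ = 44.5 − (8·3 + 7·4) = 44.5 − 52 = -7.5.

-7.5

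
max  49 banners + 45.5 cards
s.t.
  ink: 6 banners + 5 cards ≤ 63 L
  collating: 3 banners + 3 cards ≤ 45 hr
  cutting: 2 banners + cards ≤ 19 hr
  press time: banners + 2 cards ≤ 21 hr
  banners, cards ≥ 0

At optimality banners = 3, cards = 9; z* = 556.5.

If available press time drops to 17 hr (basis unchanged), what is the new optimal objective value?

Check each constraint at x*: ink 63/63 (tight); collating 36/45 (slack 9); cutting 15/19 (slack 4); press time 21/21 (tight).
Since collating, cutting are not tight, their duals are 0.
From A_Bᵀ y = c: 6·y_ink + 1·y_press time = 49; 5·y_ink + 2·y_press time = 45.5.
Solving: y_ink = 7.5, y_press time = 4.
Δz = y_press time·Δb = 4 × (-4) = -16, so new z* = 556.5 − 16 = 540.5.

540.5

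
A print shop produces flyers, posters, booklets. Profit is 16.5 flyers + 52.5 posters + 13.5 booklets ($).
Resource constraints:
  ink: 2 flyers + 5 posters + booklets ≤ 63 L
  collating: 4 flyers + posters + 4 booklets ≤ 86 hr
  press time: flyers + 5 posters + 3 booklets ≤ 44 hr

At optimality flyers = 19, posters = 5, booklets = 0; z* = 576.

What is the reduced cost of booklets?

Check each constraint at x*: ink 63/63 (tight); collating 81/86 (slack 5); press time 44/44 (tight).
By complementary slackness, y = 0 for the non-binding constraint.
From A_Bᵀ y = c: 2·y_ink + 1·y_press time = 16.5; 5·y_ink + 5·y_press time = 52.5.
This yields shadow prices y_ink = 6, y_press time = 4.5.
Reduced cost of booklets: c₃ − yᵀa₃ = 13.5 − (6·1 + 4.5·3) = 13.5 − 19.5 = -6.

-6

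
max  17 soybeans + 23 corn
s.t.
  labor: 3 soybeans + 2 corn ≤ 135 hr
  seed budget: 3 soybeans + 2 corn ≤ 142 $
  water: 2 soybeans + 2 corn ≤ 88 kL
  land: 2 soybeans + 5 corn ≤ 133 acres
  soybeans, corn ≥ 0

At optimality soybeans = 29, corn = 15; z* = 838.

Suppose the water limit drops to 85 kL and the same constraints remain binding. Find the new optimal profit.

Binding: water and land. Non-binding: labor (18 unused), seed budget (25 unused).
By complementary slackness, y = 0 for the non-binding constraints.
From A_Bᵀ y = c: 2·y_water + 2·y_land = 17; 2·y_water + 5·y_land = 23.
This yields shadow prices y_water = 6.5, y_land = 2.
Δz = y_water·Δb = 6.5 × (-3) = -19.5, so new z* = 838 − 19.5 = 818.5.

818.5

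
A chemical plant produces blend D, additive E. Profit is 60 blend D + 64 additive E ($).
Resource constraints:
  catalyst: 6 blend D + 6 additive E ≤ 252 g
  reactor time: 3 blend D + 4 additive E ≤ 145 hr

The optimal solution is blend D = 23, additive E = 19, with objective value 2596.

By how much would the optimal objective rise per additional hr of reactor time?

Both catalyst and reactor time are binding at x*.
From A_Bᵀ y = c: 6·y_catalyst + 3·y_reactor time = 60; 6·y_catalyst + 4·y_reactor time = 64.
Solving: y_catalyst = 8, y_reactor time = 4.
Shadow price of reactor time = 4.

4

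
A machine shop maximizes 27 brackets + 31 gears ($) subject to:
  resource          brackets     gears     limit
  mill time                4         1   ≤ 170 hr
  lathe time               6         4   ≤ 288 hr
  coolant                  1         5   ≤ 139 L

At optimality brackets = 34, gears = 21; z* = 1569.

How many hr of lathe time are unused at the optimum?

0

lathe time used = 6·34 + 4·21 = 288; slack = 288 − 288 = 0.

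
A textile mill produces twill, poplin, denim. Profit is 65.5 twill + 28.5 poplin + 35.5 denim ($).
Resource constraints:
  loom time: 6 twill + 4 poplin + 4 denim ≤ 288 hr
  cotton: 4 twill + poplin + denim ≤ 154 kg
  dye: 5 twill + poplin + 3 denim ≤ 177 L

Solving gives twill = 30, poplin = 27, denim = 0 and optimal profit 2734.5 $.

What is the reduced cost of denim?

At the optimum: loom time uses 288 of 288 (binding); cotton uses 147 of 154 (slack = 7); dye uses 177 of 177 (binding).
By complementary slackness, y = 0 for the non-binding constraint.
From A_Bᵀ y = c: 6·y_loom time + 5·y_dye = 65.5; 4·y_loom time + 1·y_dye = 28.5.
Solving: y_loom time = 5.5, y_dye = 6.5.
Reduced cost of denim: c₃ − yᵀa₃ = 35.5 − (5.5·4 + 6.5·3) = 35.5 − 41.5 = -6.

-6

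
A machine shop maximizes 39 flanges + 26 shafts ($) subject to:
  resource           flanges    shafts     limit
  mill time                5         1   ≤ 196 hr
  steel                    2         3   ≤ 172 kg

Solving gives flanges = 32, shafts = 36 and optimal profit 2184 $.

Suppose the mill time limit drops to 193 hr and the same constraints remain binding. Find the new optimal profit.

Check each constraint at x*: mill time 196/196 (tight); steel 172/172 (tight).
From A_Bᵀ y = c: 5·y_mill time + 2·y_steel = 39; 1·y_mill time + 3·y_steel = 26.
This yields shadow prices y_mill time = 5, y_steel = 7.
Δz = y_mill time·Δb = 5 × (-3) = -15, so new z* = 2184 − 15 = 2169.

2169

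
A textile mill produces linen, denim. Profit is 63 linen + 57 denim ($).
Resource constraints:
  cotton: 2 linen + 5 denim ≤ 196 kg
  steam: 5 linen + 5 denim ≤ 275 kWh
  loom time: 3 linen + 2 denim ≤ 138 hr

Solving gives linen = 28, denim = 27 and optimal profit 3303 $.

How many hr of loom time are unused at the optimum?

loom time used = 3·28 + 2·27 = 138; slack = 138 − 138 = 0.

0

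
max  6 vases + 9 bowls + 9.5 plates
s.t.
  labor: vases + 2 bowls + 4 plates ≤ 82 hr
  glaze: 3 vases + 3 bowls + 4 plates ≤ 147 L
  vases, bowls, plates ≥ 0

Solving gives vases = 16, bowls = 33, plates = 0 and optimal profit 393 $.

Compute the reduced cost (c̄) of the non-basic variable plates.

Check each constraint at x*: labor 82/82 (tight); glaze 147/147 (tight).
The binding rows give the dual system: 1·y_labor + 3·y_glaze = 6 and 2·y_labor + 3·y_glaze = 9.
This yields shadow prices y_labor = 3, y_glaze = 1.
Reduced cost of plates: c₃ − yᵀa₃ = 9.5 − (3·4 + 1·4) = 9.5 − 16 = -6.5.

-6.5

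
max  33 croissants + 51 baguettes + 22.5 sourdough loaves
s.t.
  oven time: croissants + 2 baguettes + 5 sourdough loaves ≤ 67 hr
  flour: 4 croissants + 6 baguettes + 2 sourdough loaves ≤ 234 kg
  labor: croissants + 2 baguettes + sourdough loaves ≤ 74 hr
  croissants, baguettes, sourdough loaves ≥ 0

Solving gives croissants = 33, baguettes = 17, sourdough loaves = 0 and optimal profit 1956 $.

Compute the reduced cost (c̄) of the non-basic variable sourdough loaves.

Check each constraint at x*: oven time 67/67 (tight); flour 234/234 (tight); labor 67/74 (slack 7).
Since labor is not tight, its dual is 0.
Dual feasibility on the basic columns requires 1·y_oven time + 4·y_flour = 33, 2·y_oven time + 6·y_flour = 51.
Solving: y_oven time = 3, y_flour = 7.5.
Reduced cost of sourdough loaves: c₃ − yᵀa₃ = 22.5 − (3·5 + 7.5·2) = 22.5 − 30 = -7.5.

-7.5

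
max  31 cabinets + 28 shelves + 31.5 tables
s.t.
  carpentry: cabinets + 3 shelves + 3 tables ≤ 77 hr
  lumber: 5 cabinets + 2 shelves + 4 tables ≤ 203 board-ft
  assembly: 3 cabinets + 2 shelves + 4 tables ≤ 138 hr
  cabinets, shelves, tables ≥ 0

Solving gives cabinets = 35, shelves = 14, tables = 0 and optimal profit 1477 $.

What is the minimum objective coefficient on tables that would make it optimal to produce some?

At the optimum: carpentry uses 77 of 77 (binding); lumber uses 203 of 203 (binding); assembly uses 133 of 138 (slack = 5).
Slack constraints have shadow price 0 (complementary slackness).
The binding rows give the dual system: 1·y_carpentry + 5·y_lumber = 31 and 3·y_carpentry + 2·y_lumber = 28.
This yields shadow prices y_carpentry = 6, y_lumber = 5.
tables enters the basis when its profit ≥ yᵀa₃ = 6·3 + 5·4 = 38.

38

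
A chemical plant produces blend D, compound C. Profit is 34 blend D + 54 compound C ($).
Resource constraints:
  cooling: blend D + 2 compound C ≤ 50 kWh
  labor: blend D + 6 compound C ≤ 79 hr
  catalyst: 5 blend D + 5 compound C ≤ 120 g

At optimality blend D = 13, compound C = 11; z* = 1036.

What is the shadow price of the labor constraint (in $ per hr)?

4

At the optimum: cooling uses 35 of 50 (slack = 15); labor uses 79 of 79 (binding); catalyst uses 120 of 120 (binding).
Slack constraints have shadow price 0 (complementary slackness).
Dual feasibility on the basic columns requires 1·y_labor + 5·y_catalyst = 34, 6·y_labor + 5·y_catalyst = 54.
This yields shadow prices y_labor = 4, y_catalyst = 6.
Shadow price of labor = 4.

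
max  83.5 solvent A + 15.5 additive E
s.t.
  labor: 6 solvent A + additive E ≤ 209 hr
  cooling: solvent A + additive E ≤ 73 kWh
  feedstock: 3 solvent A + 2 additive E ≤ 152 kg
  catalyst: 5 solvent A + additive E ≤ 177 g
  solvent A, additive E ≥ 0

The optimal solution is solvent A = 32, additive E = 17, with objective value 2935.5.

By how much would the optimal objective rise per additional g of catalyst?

Binding: labor and catalyst. Non-binding: cooling (24 unused), feedstock (22 unused).
By complementary slackness, y = 0 for the non-binding constraints.
The binding rows give the dual system: 6·y_labor + 5·y_catalyst = 83.5 and 1·y_labor + 1·y_catalyst = 15.5.
Solving: y_labor = 6, y_catalyst = 9.5.
Shadow price of catalyst = 9.5.

9.5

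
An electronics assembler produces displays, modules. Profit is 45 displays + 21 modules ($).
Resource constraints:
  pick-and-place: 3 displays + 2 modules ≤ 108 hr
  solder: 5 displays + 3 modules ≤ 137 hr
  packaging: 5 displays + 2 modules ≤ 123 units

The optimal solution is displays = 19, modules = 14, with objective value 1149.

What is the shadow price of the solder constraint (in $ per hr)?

Binding: solder and packaging. Non-binding: pick-and-place (23 unused).
Slack constraints have shadow price 0 (complementary slackness).
From A_Bᵀ y = c: 5·y_solder + 5·y_packaging = 45; 3·y_solder + 2·y_packaging = 21.
This yields shadow prices y_solder = 3, y_packaging = 6.
Shadow price of solder = 3.

3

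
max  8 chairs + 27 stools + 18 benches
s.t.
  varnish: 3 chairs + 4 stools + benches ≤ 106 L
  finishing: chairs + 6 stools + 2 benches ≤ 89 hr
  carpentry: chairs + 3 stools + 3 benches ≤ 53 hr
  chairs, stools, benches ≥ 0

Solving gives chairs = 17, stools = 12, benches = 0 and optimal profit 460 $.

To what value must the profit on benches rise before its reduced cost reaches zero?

23

Binding: finishing and carpentry. Non-binding: varnish (7 unused).
By complementary slackness, y = 0 for the non-binding constraint.
From A_Bᵀ y = c: 1·y_finishing + 1·y_carpentry = 8; 6·y_finishing + 3·y_carpentry = 27.
This yields shadow prices y_finishing = 1, y_carpentry = 7.
benches enters the basis when its profit ≥ yᵀa₃ = 1·2 + 7·3 = 23.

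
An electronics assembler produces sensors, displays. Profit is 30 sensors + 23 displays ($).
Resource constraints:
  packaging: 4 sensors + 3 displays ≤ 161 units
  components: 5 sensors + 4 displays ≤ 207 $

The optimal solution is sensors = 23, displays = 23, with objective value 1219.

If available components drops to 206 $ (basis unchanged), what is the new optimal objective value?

1217

Both packaging and components are binding at x*.
Dual feasibility on the basic columns requires 4·y_packaging + 5·y_components = 30, 3·y_packaging + 4·y_components = 23.
Solving: y_packaging = 5, y_components = 2.
Δz = y_components·Δb = 2 × (-1) = -2, so new z* = 1219 − 2 = 1217.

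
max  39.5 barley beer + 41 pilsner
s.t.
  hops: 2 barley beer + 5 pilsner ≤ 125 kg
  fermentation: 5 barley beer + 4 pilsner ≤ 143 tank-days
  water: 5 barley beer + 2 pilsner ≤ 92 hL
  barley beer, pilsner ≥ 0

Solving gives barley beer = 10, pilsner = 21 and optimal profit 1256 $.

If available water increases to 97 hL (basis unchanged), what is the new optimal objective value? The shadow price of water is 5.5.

Δb = 5, so new z* = 1256 + (5.5)·(5) = 1256 + 27.5 = 1283.5.

1283.5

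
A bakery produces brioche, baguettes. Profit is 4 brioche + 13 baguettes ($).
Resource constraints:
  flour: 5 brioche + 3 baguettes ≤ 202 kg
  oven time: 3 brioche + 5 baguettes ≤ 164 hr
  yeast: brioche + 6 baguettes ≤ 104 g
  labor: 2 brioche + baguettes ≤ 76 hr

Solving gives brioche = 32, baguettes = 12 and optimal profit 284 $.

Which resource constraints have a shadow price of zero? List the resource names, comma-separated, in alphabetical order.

flour: 196/202 (slack 6)
oven time: 156/164 (slack 8)
yeast: 104/104 (binding)
labor: 76/76 (binding)
By complementary slackness, a constraint with positive slack has shadow price 0 → flour, oven time.

flour, oven time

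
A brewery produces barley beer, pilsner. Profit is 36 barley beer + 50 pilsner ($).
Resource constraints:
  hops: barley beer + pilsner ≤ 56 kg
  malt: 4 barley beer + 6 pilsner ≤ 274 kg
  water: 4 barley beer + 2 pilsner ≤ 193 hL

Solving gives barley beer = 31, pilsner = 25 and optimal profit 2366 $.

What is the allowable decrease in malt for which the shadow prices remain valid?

19

Binding constraints: hops, malt. The basis is B = [[1,1],[4,6]] with det 2.
Per unit decrease in malt, x* moves by d = (0.5, -0.5).
The basis stays optimal until water becomes binding; allowable decrease = 19 kg.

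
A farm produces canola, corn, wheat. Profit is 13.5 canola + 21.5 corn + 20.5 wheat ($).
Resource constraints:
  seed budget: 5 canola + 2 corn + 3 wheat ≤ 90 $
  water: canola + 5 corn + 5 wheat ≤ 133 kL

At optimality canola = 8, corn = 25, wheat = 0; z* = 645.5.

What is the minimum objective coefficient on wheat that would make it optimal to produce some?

Both seed budget and water are binding at x*.
The binding rows give the dual system: 5·y_seed budget + 1·y_water = 13.5 and 2·y_seed budget + 5·y_water = 21.5.
→ y_seed budget = 2 and y_water = 3.5.
wheat enters the basis when its profit ≥ yᵀa₃ = 2·3 + 3.5·5 = 23.5.

23.5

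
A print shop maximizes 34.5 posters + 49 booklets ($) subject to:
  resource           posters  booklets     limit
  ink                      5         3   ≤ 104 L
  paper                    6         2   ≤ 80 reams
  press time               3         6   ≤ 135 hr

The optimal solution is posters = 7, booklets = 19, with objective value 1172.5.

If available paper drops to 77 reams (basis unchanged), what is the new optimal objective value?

1166.5

Binding: paper and press time. Non-binding: ink (12 unused).
Since ink is not tight, its dual is 0.
From A_Bᵀ y = c: 6·y_paper + 3·y_press time = 34.5; 2·y_paper + 6·y_press time = 49.
Solving: y_paper = 2, y_press time = 7.5.
Δz = y_paper·Δb = 2 × (-3) = -6, so new z* = 1172.5 − 6 = 1166.5.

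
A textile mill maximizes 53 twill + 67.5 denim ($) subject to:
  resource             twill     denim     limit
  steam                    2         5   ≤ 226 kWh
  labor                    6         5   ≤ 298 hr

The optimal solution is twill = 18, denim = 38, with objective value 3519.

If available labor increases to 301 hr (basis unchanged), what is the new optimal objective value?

3538.5

At the optimum: steam uses 226 of 226 (binding); labor uses 298 of 298 (binding).
From A_Bᵀ y = c: 2·y_steam + 6·y_labor = 53; 5·y_steam + 5·y_labor = 67.5.
This yields shadow prices y_steam = 7, y_labor = 6.5.
Δz = y_labor·Δb = 6.5 × (3) = 19.5, so new z* = 3519 + 19.5 = 3538.5.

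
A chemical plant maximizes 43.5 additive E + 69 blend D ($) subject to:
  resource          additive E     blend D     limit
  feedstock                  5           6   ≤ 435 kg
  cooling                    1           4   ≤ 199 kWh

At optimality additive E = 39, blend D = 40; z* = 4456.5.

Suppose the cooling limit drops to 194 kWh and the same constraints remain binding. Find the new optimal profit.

At the optimum: feedstock uses 435 of 435 (binding); cooling uses 199 of 199 (binding).
Dual feasibility on the basic columns requires 5·y_feedstock + 1·y_cooling = 43.5, 6·y_feedstock + 4·y_cooling = 69.
This yields shadow prices y_feedstock = 7.5, y_cooling = 6.
Δz = y_cooling·Δb = 6 × (-5) = -30, so new z* = 4456.5 − 30 = 4426.5.

4426.5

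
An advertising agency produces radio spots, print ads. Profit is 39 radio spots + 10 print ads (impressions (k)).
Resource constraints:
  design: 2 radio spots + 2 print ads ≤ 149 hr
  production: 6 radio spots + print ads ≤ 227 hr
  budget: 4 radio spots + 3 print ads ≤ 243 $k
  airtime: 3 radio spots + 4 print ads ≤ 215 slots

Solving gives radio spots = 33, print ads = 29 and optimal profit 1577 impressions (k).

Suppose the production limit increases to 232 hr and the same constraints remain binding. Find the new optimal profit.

Check each constraint at x*: design 124/149 (slack 25); production 227/227 (tight); budget 219/243 (slack 24); airtime 215/215 (tight).
By complementary slackness, y = 0 for the non-binding constraints.
From A_Bᵀ y = c: 6·y_production + 3·y_airtime = 39; 1·y_production + 4·y_airtime = 10.
Solving: y_production = 6, y_airtime = 1.
Δz = y_production·Δb = 6 × (5) = 30, so new z* = 1577 + 30 = 1607.

1607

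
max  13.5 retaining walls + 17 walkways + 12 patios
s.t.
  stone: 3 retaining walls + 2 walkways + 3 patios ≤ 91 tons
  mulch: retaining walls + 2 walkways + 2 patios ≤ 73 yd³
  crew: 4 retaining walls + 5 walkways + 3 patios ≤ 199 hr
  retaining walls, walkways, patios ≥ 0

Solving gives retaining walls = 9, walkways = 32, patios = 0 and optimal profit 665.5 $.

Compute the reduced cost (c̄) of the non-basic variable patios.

At the optimum: stone uses 91 of 91 (binding); mulch uses 73 of 73 (binding); crew uses 196 of 199 (slack = 3).
Slack constraints have shadow price 0 (complementary slackness).
Dual feasibility on the basic columns requires 3·y_stone + 1·y_mulch = 13.5, 2·y_stone + 2·y_mulch = 17.
This yields shadow prices y_stone = 2.5, y_mulch = 6.
Reduced cost of patios: c₃ − yᵀa₃ = 12 − (2.5·3 + 6·2) = 12 − 19.5 = -7.5.

-7.5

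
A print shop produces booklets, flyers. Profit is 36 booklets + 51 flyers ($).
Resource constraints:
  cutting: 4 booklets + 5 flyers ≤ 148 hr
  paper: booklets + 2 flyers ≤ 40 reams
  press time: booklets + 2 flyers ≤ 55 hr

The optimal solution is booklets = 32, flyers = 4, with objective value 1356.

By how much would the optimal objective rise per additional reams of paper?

At the optimum: cutting uses 148 of 148 (binding); paper uses 40 of 40 (binding); press time uses 40 of 55 (slack = 15).
By complementary slackness, y = 0 for the non-binding constraint.
From A_Bᵀ y = c: 4·y_cutting + 1·y_paper = 36; 5·y_cutting + 2·y_paper = 51.
→ y_cutting = 7 and y_paper = 8.
Shadow price of paper = 8.

8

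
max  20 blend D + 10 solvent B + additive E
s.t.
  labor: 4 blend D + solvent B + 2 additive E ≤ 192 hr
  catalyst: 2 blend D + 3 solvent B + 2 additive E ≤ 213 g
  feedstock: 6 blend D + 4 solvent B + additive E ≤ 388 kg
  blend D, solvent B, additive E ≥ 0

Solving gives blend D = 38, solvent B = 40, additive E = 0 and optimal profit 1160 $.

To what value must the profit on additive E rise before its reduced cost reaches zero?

Binding: labor and feedstock. Non-binding: catalyst (17 unused).
Slack constraints have shadow price 0 (complementary slackness).
From A_Bᵀ y = c: 4·y_labor + 6·y_feedstock = 20; 1·y_labor + 4·y_feedstock = 10.
This yields shadow prices y_labor = 2, y_feedstock = 2.
additive E enters the basis when its profit ≥ yᵀa₃ = 2·2 + 2·1 = 6.

6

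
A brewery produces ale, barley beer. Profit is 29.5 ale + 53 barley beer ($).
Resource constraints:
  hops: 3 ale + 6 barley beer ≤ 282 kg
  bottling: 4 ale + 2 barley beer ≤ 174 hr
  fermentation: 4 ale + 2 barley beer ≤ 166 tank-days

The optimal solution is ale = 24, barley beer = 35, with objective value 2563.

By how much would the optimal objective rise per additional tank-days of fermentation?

1

At the optimum: hops uses 282 of 282 (binding); bottling uses 166 of 174 (slack = 8); fermentation uses 166 of 166 (binding).
Since bottling is not tight, its dual is 0.
Dual feasibility on the basic columns requires 3·y_hops + 4·y_fermentation = 29.5, 6·y_hops + 2·y_fermentation = 53.
Solving: y_hops = 8.5, y_fermentation = 1.
Shadow price of fermentation = 1.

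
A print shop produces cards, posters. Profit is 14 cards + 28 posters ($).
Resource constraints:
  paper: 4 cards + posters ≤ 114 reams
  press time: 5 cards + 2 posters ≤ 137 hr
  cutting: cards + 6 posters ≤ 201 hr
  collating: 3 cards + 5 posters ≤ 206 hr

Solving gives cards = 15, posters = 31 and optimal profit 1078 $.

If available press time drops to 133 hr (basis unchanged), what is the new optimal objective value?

Binding: press time and cutting. Non-binding: paper (23 unused), collating (6 unused).
By complementary slackness, y = 0 for the non-binding constraints.
The binding rows give the dual system: 5·y_press time + 1·y_cutting = 14 and 2·y_press time + 6·y_cutting = 28.
This yields shadow prices y_press time = 2, y_cutting = 4.
Δz = y_press time·Δb = 2 × (-4) = -8, so new z* = 1078 − 8 = 1070.

1070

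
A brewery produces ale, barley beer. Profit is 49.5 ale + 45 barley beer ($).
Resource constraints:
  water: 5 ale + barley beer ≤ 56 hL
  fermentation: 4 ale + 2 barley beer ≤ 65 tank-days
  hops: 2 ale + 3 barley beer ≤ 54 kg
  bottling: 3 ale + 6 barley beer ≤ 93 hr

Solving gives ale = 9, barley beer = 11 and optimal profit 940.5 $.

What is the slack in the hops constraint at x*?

3

hops used = 2·9 + 3·11 = 51; slack = 54 − 51 = 3.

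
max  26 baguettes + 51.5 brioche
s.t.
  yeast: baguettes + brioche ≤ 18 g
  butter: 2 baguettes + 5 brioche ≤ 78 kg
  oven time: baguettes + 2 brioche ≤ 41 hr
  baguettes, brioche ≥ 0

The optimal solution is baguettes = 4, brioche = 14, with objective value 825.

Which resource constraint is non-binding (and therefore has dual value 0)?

oven time

yeast: 18/18 (binding)
butter: 78/78 (binding)
oven time: 32/41 (slack 9)
By complementary slackness, a constraint with positive slack has shadow price 0 → oven time.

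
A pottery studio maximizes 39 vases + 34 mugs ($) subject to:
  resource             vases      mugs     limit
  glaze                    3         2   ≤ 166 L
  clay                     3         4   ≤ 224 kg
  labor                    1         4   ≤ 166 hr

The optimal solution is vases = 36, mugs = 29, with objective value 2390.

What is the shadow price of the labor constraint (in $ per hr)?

0

Check each constraint at x*: glaze 166/166 (tight); clay 224/224 (tight); labor 152/166 (slack 14).
By complementary slackness, y = 0 for the non-binding constraint.
Dual feasibility on the basic columns requires 3·y_glaze + 3·y_clay = 39, 2·y_glaze + 4·y_clay = 34.
→ y_glaze = 9 and y_clay = 4.
Shadow price of labor = 0.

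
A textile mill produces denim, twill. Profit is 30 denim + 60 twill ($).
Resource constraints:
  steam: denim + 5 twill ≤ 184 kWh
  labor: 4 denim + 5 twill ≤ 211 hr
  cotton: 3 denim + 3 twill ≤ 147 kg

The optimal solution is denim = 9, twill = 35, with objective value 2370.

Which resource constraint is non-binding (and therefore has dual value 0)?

cotton

steam: 184/184 (binding)
labor: 211/211 (binding)
cotton: 132/147 (slack 15)
By complementary slackness, a constraint with positive slack has shadow price 0 → cotton.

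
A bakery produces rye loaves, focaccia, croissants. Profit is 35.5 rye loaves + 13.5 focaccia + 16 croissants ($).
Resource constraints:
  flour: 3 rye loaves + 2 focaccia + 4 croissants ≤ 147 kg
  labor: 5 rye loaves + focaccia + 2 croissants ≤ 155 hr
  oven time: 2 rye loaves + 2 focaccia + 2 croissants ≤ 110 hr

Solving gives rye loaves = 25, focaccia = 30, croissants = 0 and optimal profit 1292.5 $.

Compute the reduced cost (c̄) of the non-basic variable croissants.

-3

Check each constraint at x*: flour 135/147 (slack 12); labor 155/155 (tight); oven time 110/110 (tight).
By complementary slackness, y = 0 for the non-binding constraint.
Dual feasibility on the basic columns requires 5·y_labor + 2·y_oven time = 35.5, 1·y_labor + 2·y_oven time = 13.5.
Solving: y_labor = 5.5, y_oven time = 4.
Reduced cost of croissants: c₃ − yᵀa₃ = 16 − (5.5·2 + 4·2) = 16 − 19 = -3.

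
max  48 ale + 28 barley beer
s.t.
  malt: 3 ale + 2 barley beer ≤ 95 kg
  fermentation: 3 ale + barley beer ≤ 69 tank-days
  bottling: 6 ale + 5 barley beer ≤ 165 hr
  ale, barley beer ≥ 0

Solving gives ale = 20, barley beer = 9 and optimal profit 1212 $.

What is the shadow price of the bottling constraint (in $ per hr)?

4

Binding: fermentation and bottling. Non-binding: malt (17 unused).
By complementary slackness, y = 0 for the non-binding constraint.
Dual feasibility on the basic columns requires 3·y_fermentation + 6·y_bottling = 48, 1·y_fermentation + 5·y_bottling = 28.
This yields shadow prices y_fermentation = 8, y_bottling = 4.
Shadow price of bottling = 4.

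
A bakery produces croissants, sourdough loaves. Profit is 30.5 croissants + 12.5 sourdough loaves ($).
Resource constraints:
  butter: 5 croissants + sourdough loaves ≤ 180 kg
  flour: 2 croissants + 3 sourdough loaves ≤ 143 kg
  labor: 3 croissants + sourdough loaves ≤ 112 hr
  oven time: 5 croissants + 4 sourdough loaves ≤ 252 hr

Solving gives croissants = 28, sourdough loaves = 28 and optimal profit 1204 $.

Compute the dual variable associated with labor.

Binding: labor and oven time. Non-binding: butter (12 unused), flour (3 unused).
By complementary slackness, y = 0 for the non-binding constraints.
The binding rows give the dual system: 3·y_labor + 5·y_oven time = 30.5 and 1·y_labor + 4·y_oven time = 12.5.
→ y_labor = 8.5 and y_oven time = 1.
Shadow price of labor = 8.5.

8.5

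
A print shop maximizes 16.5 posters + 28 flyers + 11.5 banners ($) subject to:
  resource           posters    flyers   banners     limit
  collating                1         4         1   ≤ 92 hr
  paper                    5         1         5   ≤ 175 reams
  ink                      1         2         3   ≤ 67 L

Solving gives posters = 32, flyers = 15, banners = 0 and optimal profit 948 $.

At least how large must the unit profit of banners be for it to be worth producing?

Check each constraint at x*: collating 92/92 (tight); paper 175/175 (tight); ink 62/67 (slack 5).
Slack constraints have shadow price 0 (complementary slackness).
From A_Bᵀ y = c: 1·y_collating + 5·y_paper = 16.5; 4·y_collating + 1·y_paper = 28.
Solving: y_collating = 6.5, y_paper = 2.
banners enters the basis when its profit ≥ yᵀa₃ = 6.5·1 + 2·5 = 16.5.

16.5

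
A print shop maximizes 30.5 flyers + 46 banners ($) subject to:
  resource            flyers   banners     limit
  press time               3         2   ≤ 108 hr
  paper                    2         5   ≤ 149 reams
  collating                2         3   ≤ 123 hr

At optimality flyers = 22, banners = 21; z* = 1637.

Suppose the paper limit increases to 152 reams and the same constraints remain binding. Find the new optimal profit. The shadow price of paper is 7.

Δb = 3, so new z* = 1637 + (7)·(3) = 1637 + 21 = 1658.

1658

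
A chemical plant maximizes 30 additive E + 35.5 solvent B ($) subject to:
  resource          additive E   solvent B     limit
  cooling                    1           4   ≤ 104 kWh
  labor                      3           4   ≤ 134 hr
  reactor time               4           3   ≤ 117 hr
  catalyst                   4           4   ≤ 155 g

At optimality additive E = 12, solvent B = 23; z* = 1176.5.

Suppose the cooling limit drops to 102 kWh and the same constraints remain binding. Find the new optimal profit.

1168.5

At the optimum: cooling uses 104 of 104 (binding); labor uses 128 of 134 (slack = 6); reactor time uses 117 of 117 (binding); catalyst uses 140 of 155 (slack = 15).
Slack constraints have shadow price 0 (complementary slackness).
Dual feasibility on the basic columns requires 1·y_cooling + 4·y_reactor time = 30, 4·y_cooling + 3·y_reactor time = 35.5.
→ y_cooling = 4 and y_reactor time = 6.5.
Δz = y_cooling·Δb = 4 × (-2) = -8, so new z* = 1176.5 − 8 = 1168.5.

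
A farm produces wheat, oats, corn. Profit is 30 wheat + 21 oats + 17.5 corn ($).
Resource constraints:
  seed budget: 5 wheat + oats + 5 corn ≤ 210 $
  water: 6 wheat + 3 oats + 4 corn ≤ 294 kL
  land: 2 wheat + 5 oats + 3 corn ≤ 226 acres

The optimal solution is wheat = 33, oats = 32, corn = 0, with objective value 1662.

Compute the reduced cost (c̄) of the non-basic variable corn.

-5

Check each constraint at x*: seed budget 197/210 (slack 13); water 294/294 (tight); land 226/226 (tight).
Slack constraints have shadow price 0 (complementary slackness).
Dual feasibility on the basic columns requires 6·y_water + 2·y_land = 30, 3·y_water + 5·y_land = 21.
→ y_water = 4.5 and y_land = 1.5.
Reduced cost of corn: c₃ − yᵀa₃ = 17.5 − (4.5·4 + 1.5·3) = 17.5 − 22.5 = -5.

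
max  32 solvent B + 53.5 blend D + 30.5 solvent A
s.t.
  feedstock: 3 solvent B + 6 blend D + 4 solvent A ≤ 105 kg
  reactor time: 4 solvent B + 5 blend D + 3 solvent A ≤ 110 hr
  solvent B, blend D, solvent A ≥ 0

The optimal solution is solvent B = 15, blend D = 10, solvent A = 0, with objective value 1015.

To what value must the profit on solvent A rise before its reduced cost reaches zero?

Check each constraint at x*: feedstock 105/105 (tight); reactor time 110/110 (tight).
The binding rows give the dual system: 3·y_feedstock + 4·y_reactor time = 32 and 6·y_feedstock + 5·y_reactor time = 53.5.
→ y_feedstock = 6 and y_reactor time = 3.5.
solvent A enters the basis when its profit ≥ yᵀa₃ = 6·4 + 3.5·3 = 34.5.

34.5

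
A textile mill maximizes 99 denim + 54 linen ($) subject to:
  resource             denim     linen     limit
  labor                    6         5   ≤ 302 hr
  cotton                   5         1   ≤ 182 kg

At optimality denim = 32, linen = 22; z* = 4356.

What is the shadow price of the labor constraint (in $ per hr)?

Check each constraint at x*: labor 302/302 (tight); cotton 182/182 (tight).
Dual feasibility on the basic columns requires 6·y_labor + 5·y_cotton = 99, 5·y_labor + 1·y_cotton = 54.
→ y_labor = 9 and y_cotton = 9.
Shadow price of labor = 9.

9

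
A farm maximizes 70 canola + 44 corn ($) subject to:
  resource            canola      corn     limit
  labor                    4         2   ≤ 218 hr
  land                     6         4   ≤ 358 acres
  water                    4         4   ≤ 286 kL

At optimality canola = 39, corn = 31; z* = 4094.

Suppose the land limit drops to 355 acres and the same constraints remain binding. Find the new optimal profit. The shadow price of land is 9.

4067

Δb = -3, so new z* = 4094 + (9)·(-3) = 4094 − 27 = 4067.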